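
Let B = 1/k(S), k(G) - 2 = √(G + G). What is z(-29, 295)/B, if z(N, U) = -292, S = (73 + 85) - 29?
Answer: -584 - 292*√258 ≈ -5274.2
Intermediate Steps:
S = 129 (S = 158 - 29 = 129)
k(G) = 2 + √2*√G (k(G) = 2 + √(G + G) = 2 + √(2*G) = 2 + √2*√G)
B = 1/(2 + √258) (B = 1/(2 + √2*√129) = 1/(2 + √258) ≈ 0.055364)
z(-29, 295)/B = -292/(-1/127 + √258/254)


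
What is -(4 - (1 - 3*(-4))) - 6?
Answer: 3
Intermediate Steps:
-(4 - (1 - 3*(-4))) - 6 = -(4 - (1 + 12)) - 6 = -(4 - 1*13) - 6 = -(4 - 13) - 6 = -1*(-9) - 6 = 9 - 6 = 3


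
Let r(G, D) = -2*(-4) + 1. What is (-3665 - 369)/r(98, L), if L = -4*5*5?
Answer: -4034/9 ≈ -448.22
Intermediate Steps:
L = -100 (L = -20*5 = -100)
r(G, D) = 9 (r(G, D) = 8 + 1 = 9)
(-3665 - 369)/r(98, L) = (-3665 - 369)/9 = -4034*⅑ = -4034/9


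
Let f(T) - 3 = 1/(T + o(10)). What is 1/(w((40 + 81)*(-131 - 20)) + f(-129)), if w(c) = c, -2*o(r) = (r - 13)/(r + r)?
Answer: -5157/94208116 ≈ -5.4741e-5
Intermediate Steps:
o(r) = -(-13 + r)/(4*r) (o(r) = -(r - 13)/(2*(r + r)) = -(-13 + r)/(2*(2*r)) = -(-13 + r)*1/(2*r)/2 = -(-13 + r)/(4*r))
f(T) = 3 + 1/(3/40 + T) (f(T) = 3 + 1/(T + (1/4)*(13 - 1*10)/10) = 3 + 1/(T + (1/4)*(1/10)*(13 - 10)) = 3 + 1/(T + (1/4)*(1/10)*3) = 3 + 1/(T + 3/40) = 3 + 1/(3/40 + T))
1/(w((40 + 81)*(-131 - 20)) + f(-129)) = 1/((40 + 81)*(-131 - 20) + (49 + 120*(-129))/(3 + 40*(-129))) = 1/(121*(-151) + (49 - 15480)/(3 - 5160)) = 1/(-18271 - 15431/(-5157)) = 1/(-18271 - 1/5157*(-15431)) = 1/(-18271 + 15431/5157) = 1/(-94208116/5157) = -5157/94208116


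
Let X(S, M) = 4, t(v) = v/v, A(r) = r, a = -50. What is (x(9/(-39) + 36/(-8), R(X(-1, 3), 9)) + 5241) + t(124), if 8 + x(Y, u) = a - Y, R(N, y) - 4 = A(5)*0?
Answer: 134907/26 ≈ 5188.7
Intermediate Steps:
t(v) = 1
R(N, y) = 4 (R(N, y) = 4 + 5*0 = 4 + 0 = 4)
x(Y, u) = -58 - Y (x(Y, u) = -8 + (-50 - Y) = -58 - Y)
(x(9/(-39) + 36/(-8), R(X(-1, 3), 9)) + 5241) + t(124) = ((-58 - (9/(-39) + 36/(-8))) + 5241) + 1 = ((-58 - (9*(-1/39) + 36*(-⅛))) + 5241) + 1 = ((-58 - (-3/13 - 9/2)) + 5241) + 1 = ((-58 - 1*(-123/26)) + 5241) + 1 = ((-58 + 123/26) + 5241) + 1 = (-1385/26 + 5241) + 1 = 134881/26 + 1 = 134907/26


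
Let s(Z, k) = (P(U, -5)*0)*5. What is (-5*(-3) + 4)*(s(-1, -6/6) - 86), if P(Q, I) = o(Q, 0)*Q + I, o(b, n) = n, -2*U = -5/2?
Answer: -1634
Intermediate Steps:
U = 5/4 (U = -(-5)/(2*2) = -½*(-5/2) = 5/4 ≈ 1.2500)
P(Q, I) = I (P(Q, I) = 0*Q + I = 0 + I = I)
s(Z, k) = 0 (s(Z, k) = -5*0*5 = 0*5 = 0)
(-5*(-3) + 4)*(s(-1, -6/6) - 86) = (-5*(-3) + 4)*(0 - 86) = (15 + 4)*(-86) = 19*(-86) = -1634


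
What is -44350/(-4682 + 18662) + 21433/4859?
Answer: 8413669/6792882 ≈ 1.2386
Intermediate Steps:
-44350/(-4682 + 18662) + 21433/4859 = -44350/13980 + 21433*(1/4859) = -44350*1/13980 + 21433/4859 = -4435/1398 + 21433/4859 = 8413669/6792882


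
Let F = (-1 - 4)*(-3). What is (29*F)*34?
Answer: 14790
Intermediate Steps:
F = 15 (F = -5*(-3) = 15)
(29*F)*34 = (29*15)*34 = 435*34 = 14790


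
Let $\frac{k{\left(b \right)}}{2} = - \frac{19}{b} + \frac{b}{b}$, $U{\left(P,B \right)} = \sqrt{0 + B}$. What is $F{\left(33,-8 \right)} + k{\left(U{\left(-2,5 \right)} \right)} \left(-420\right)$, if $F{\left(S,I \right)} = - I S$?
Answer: $-576 + 3192 \sqrt{5} \approx 6561.5$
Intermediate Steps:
$U{\left(P,B \right)} = \sqrt{B}$
$F{\left(S,I \right)} = - I S$
$k{\left(b \right)} = 2 - \frac{38}{b}$ ($k{\left(b \right)} = 2 \left(- \frac{19}{b} + \frac{b}{b}\right) = 2 \left(- \frac{19}{b} + 1\right) = 2 \left(1 - \frac{19}{b}\right) = 2 - \frac{38}{b}$)
$F{\left(33,-8 \right)} + k{\left(U{\left(-2,5 \right)} \right)} \left(-420\right) = \left(-1\right) \left(-8\right) 33 + \left(2 - \frac{38}{\sqrt{5}}\right) \left(-420\right) = 264 + \left(2 - 38 \frac{\sqrt{5}}{5}\right) \left(-420\right) = 264 + \left(2 - \frac{38 \sqrt{5}}{5}\right) \left(-420\right) = 264 - \left(840 - 3192 \sqrt{5}\right) = -576 + 3192 \sqrt{5}$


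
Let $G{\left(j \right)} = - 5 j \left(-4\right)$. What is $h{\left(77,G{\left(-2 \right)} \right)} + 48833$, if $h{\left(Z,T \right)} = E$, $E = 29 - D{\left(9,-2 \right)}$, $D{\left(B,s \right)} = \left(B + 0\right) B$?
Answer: $48781$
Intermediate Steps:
$D{\left(B,s \right)} = B^{2}$ ($D{\left(B,s \right)} = B B = B^{2}$)
$G{\left(j \right)} = 20 j$
$E = -52$ ($E = 29 - 9^{2} = 29 - 81 = -52$)
$h{\left(Z,T \right)} = -52$
$h{\left(77,G{\left(-2 \right)} \right)} + 48833 = -52 + 48833 = 48781$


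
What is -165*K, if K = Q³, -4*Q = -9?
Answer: -120285/64 ≈ -1879.5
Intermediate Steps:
Q = 9/4 (Q = -¼*(-9) = 9/4 ≈ 2.2500)
K = 729/64 (K = (9/4)³ = 729/64 ≈ 11.391)
-165*K = -165*729/64 = -120285/64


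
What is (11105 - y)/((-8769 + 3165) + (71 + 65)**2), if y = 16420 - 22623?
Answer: 4327/3223 ≈ 1.3425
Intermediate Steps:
y = -6203
(11105 - y)/((-8769 + 3165) + (71 + 65)**2) = (11105 - 1*(-6203))/((-8769 + 3165) + (71 + 65)**2) = (11105 + 6203)/(-5604 + 136**2) = 17308/(-5604 + 18496) = 17308/12892 = 17308*(1/12892) = 4327/3223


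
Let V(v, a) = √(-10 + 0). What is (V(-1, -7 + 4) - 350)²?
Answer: (350 - I*√10)² ≈ 1.2249e+5 - 2213.6*I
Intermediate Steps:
V(v, a) = I*√10 (V(v, a) = √(-10) = I*√10)
(V(-1, -7 + 4) - 350)² = (I*√10 - 350)² = (-350 + I*√10)²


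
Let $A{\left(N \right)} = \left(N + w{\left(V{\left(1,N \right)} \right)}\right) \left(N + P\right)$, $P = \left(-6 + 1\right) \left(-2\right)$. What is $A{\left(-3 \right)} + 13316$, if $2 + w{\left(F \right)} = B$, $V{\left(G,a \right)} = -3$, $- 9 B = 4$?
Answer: $\frac{119501}{9} \approx 13278.0$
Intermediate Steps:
$P = 10$ ($P = \left(-5\right) \left(-2\right) = 10$)
$B = - \frac{4}{9}$ ($B = \left(- \frac{1}{9}\right) 4 = - \frac{4}{9} \approx -0.44444$)
$w{\left(F \right)} = - \frac{22}{9}$ ($w{\left(F \right)} = -2 - \frac{4}{9} = - \frac{22}{9}$)
$A{\left(N \right)} = \left(10 + N\right) \left(- \frac{22}{9} + N\right)$ ($A{\left(N \right)} = \left(N - \frac{22}{9}\right) \left(N + 10\right) = \left(- \frac{22}{9} + N\right) \left(10 + N\right) = \left(10 + N\right) \left(- \frac{22}{9} + N\right)$)
$A{\left(-3 \right)} + 13316 = \left(- \frac{220}{9} + \left(-3\right)^{2} + \frac{68}{9} \left(-3\right)\right) + 13316 = \left(- \frac{220}{9} + 9 - \frac{68}{3}\right) + 13316 = - \frac{343}{9} + 13316 = \frac{119501}{9}$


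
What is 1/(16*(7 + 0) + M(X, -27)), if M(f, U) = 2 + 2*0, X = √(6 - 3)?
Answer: 1/114 ≈ 0.0087719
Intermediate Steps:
X = √3 ≈ 1.7320
M(f, U) = 2 (M(f, U) = 2 + 0 = 2)
1/(16*(7 + 0) + M(X, -27)) = 1/(16*(7 + 0) + 2) = 1/(16*7 + 2) = 1/(112 + 2) = 1/114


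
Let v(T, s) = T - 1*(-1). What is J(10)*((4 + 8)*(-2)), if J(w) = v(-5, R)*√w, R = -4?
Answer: 96*√10 ≈ 303.58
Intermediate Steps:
v(T, s) = 1 + T (v(T, s) = T + 1 = 1 + T)
J(w) = -4*√w (J(w) = (1 - 5)*√w = -4*√w)
J(10)*((4 + 8)*(-2)) = (-4*√10)*((4 + 8)*(-2)) = (-4*√10)*(12*(-2)) = -4*√10*(-24) = 96*√10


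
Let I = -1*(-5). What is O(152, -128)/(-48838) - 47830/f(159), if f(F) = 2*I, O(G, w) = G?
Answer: -116796153/24419 ≈ -4783.0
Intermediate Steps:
I = 5
f(F) = 10 (f(F) = 2*5 = 10)
O(152, -128)/(-48838) - 47830/f(159) = 152/(-48838) - 47830/10 = 152*(-1/48838) - 47830*⅒ = -76/24419 - 4783 = -116796153/24419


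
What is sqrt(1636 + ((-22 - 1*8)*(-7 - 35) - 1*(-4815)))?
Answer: sqrt(7711) ≈ 87.812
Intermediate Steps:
sqrt(1636 + ((-22 - 1*8)*(-7 - 35) - 1*(-4815))) = sqrt(1636 + ((-22 - 8)*(-42) + 4815)) = sqrt(1636 + (-30*(-42) + 4815)) = sqrt(1636 + (1260 + 4815)) = sqrt(1636 + 6075) = sqrt(7711)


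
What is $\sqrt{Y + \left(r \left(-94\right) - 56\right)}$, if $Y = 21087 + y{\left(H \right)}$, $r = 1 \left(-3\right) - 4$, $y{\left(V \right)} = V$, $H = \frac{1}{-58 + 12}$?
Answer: $\frac{\sqrt{45893878}}{46} \approx 147.27$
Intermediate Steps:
$H = - \frac{1}{46}$ ($H = \frac{1}{-46} = - \frac{1}{46} \approx -0.021739$)
$r = -7$ ($r = -3 - 4 = -7$)
$Y = \frac{970001}{46}$ ($Y = 21087 - \frac{1}{46} = \frac{970001}{46} \approx 21087.0$)
$\sqrt{Y + \left(r \left(-94\right) - 56\right)} = \sqrt{\frac{970001}{46} - -602} = \sqrt{\frac{970001}{46} + \left(658 - 56\right)} = \sqrt{\frac{970001}{46} + 602} = \sqrt{\frac{997693}{46}} = \frac{\sqrt{45893878}}{46}$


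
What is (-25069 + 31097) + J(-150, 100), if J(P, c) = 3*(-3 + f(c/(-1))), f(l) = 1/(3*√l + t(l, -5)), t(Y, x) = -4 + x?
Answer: 656068/109 - 10*I/109 ≈ 6019.0 - 0.091743*I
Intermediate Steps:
f(l) = 1/(-9 + 3*√l) (f(l) = 1/(3*√l + (-4 - 5)) = 1/(3*√l - 9) = 1/(-9 + 3*√l))
J(P, c) = -9 + 1/(-3 + √(-c)) (J(P, c) = 3*(-3 + 1/(3*(-3 + √(c/(-1))))) = 3*(-3 + 1/(3*(-3 + √(c*(-1))))) = 3*(-3 + 1/(3*(-3 + √(-c)))) = -9 + 1/(-3 + √(-c)))
(-25069 + 31097) + J(-150, 100) = (-25069 + 31097) + (28 - 9*10*I)/(-3 + √(-1*100)) = 6028 + (28 - 90*I)/(-3 + √(-100)) = 6028 + (28 - 90*I)/(-3 + 10*I) = 6028 + ((-3 - 10*I)/109)*(28 - 90*I) = 6028 + (-3 - 10*I)*(28 - 90*I)/109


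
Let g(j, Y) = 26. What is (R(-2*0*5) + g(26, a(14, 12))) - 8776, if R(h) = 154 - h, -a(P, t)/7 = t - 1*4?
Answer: -8596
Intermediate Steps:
a(P, t) = 28 - 7*t (a(P, t) = -7*(t - 1*4) = -7*(t - 4) = -7*(-4 + t) = 28 - 7*t)
(R(-2*0*5) + g(26, a(14, 12))) - 8776 = ((154 - (-2*0)*5) + 26) - 8776 = ((154 - 0*5) + 26) - 8776 = ((154 - 1*0) + 26) - 8776 = ((154 + 0) + 26) - 8776 = (154 + 26) - 8776 = 180 - 8776 = -8596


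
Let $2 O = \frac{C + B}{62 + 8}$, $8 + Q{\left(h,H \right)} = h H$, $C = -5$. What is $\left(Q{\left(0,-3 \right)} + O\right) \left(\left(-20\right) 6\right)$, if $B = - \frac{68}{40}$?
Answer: $\frac{33801}{35} \approx 965.74$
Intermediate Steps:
$B = - \frac{17}{10}$ ($B = \left(-68\right) \frac{1}{40} = - \frac{17}{10} \approx -1.7$)
$Q{\left(h,H \right)} = -8 + H h$ ($Q{\left(h,H \right)} = -8 + h H = -8 + H h$)
$O = - \frac{67}{1400}$ ($O = \frac{\left(-5 - \frac{17}{10}\right) \frac{1}{62 + 8}}{2} = \frac{\left(- \frac{67}{10}\right) \frac{1}{70}}{2} = \frac{1}{2} \left(- \frac{67}{700}\right) = - \frac{67}{1400} \approx -0.047857$)
$\left(Q{\left(0,-3 \right)} + O\right) \left(\left(-20\right) 6\right) = \left(\left(-8 - 0\right) - \frac{67}{1400}\right) \left(\left(-20\right) 6\right) = \left(\left(-8 + 0\right) - \frac{67}{1400}\right) \left(-120\right) = \left(-8 - \frac{67}{1400}\right) \left(-120\right) = \left(- \frac{11267}{1400}\right) \left(-120\right) = \frac{33801}{35}$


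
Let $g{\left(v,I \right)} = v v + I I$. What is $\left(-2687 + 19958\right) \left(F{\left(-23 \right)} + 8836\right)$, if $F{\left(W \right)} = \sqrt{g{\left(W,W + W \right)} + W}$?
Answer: $152606556 + 17271 \sqrt{2622} \approx 1.5349 \cdot 10^{8}$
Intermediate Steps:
$g{\left(v,I \right)} = I^{2} + v^{2}$ ($g{\left(v,I \right)} = v^{2} + I^{2} = I^{2} + v^{2}$)
$F{\left(W \right)} = \sqrt{W + 5 W^{2}}$ ($F{\left(W \right)} = \sqrt{\left(\left(W + W\right)^{2} + W^{2}\right) + W} = \sqrt{\left(\left(2 W\right)^{2} + W^{2}\right) + W} = \sqrt{\left(4 W^{2} + W^{2}\right) + W} = \sqrt{5 W^{2} + W} = \sqrt{W + 5 W^{2}}$)
$\left(-2687 + 19958\right) \left(F{\left(-23 \right)} + 8836\right) = \left(-2687 + 19958\right) \left(\sqrt{- 23 \left(1 + 5 \left(-23\right)\right)} + 8836\right) = 17271 \left(\sqrt{- 23 \left(1 - 115\right)} + 8836\right) = 17271 \left(\sqrt{\left(-23\right) \left(-114\right)} + 8836\right) = 17271 \left(\sqrt{2622} + 8836\right) = 17271 \left(8836 + \sqrt{2622}\right) = 152606556 + 17271 \sqrt{2622}$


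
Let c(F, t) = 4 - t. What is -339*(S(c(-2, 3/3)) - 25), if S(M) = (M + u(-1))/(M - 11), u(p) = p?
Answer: 34239/4 ≈ 8559.8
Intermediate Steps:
S(M) = (-1 + M)/(-11 + M) (S(M) = (M - 1)/(M - 11) = (-1 + M)/(-11 + M))
-339*(S(c(-2, 3/3)) - 25) = -339*((-1 + (4 - 3/3))/(-11 + (4 - 3/3)) - 25) = -339*((-1 + (4 - 1*1))/(-11 + (4 - 1*1)) - 25) = -339*((-1 + (4 - 1))/(-11 + (4 - 1)) - 25) = -339*((-1 + 3)/(-11 + 3) - 25) = -339*(2/(-8) - 25) = -339*(-1/8*2 - 25) = -339*(-1/4 - 25) = -339*(-101/4) = 34239/4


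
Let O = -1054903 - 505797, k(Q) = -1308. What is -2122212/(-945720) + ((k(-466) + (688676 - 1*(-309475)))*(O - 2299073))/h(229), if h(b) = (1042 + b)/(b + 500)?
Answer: -221053493665050403489/100167510 ≈ -2.2068e+12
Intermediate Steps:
h(b) = (1042 + b)/(500 + b)
O = -1560700
-2122212/(-945720) + ((k(-466) + (688676 - 1*(-309475)))*(O - 2299073))/h(229) = -2122212/(-945720) + ((-1308 + (688676 - 1*(-309475)))*(-1560700 - 2299073))/(((1042 + 229)/(500 + 229))) = -2122212*(-1/945720) + ((-1308 + (688676 + 309475))*(-3859773))/((1271/729)) = 176851/78810 + ((-1308 + 998151)*(-3859773))/(((1/729)*1271)) = 176851/78810 + (996843*(-3859773))/(1271/729) = 176851/78810 - 3847587696639*729/1271 = 176851/78810 - 2804891430849831/1271 = -221053493665050403489/100167510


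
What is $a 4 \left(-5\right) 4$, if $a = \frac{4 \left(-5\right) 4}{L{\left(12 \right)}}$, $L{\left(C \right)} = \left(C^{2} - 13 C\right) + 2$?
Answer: $-640$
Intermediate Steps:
$L{\left(C \right)} = 2 + C^{2} - 13 C$
$a = 8$ ($a = \frac{4 \left(-5\right) 4}{2 + 12^{2} - 156} = \frac{\left(-20\right) 4}{2 + 144 - 156} = - \frac{80}{-10} = \left(-80\right) \left(- \frac{1}{10}\right) = 8$)
$a 4 \left(-5\right) 4 = 8 \cdot 4 \left(-5\right) 4 = 8 \left(\left(-20\right) 4\right) = 8 \left(-80\right) = -640$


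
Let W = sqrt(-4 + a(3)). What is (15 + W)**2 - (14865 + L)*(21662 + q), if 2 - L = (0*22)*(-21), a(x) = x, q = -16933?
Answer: -70305819 + 30*I ≈ -7.0306e+7 + 30.0*I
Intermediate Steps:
W = I (W = sqrt(-4 + 3) = sqrt(-1) = I ≈ 1.0*I)
L = 2 (L = 2 - 0*22*(-21) = 2 - 0*(-21) = 2 - 1*0 = 2 + 0 = 2)
(15 + W)**2 - (14865 + L)*(21662 + q) = (15 + I)**2 - (14865 + 2)*(21662 - 16933) = (15 + I)**2 - 14867*4729 = (15 + I)**2 - 1*70306043 = (15 + I)**2 - 70306043 = -70306043 + (15 + I)**2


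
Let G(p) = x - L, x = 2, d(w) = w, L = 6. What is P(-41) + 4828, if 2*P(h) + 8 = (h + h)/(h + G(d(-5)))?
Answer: 217121/45 ≈ 4824.9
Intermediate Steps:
G(p) = -4 (G(p) = 2 - 1*6 = 2 - 6 = -4)
P(h) = -4 + h/(-4 + h) (P(h) = -4 + ((h + h)/(h - 4))/2 = -4 + ((2*h)/(-4 + h))/2 = -4 + (2*h/(-4 + h))/2 = -4 + h/(-4 + h))
P(-41) + 4828 = (16 - 3*(-41))/(-4 - 41) + 4828 = (16 + 123)/(-45) + 4828 = -1/45*139 + 4828 = -139/45 + 4828 = 217121/45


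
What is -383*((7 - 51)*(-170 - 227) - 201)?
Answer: -6613261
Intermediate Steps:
-383*((7 - 51)*(-170 - 227) - 201) = -383*(-44*(-397) - 201) = -383*(17468 - 201) = -383*17267 = -6613261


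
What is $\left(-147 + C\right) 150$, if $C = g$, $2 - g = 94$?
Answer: $-35850$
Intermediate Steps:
$g = -92$ ($g = 2 - 94 = -92$)
$C = -92$
$\left(-147 + C\right) 150 = \left(-147 - 92\right) 150 = \left(-239\right) 150 = -35850$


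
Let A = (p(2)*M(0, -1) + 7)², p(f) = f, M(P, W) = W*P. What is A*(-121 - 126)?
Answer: -12103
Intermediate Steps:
M(P, W) = P*W
A = 49 (A = (2*(0*(-1)) + 7)² = (2*0 + 7)² = (0 + 7)² = 7² = 49)
A*(-121 - 126) = 49*(-121 - 126) = 49*(-247) = -12103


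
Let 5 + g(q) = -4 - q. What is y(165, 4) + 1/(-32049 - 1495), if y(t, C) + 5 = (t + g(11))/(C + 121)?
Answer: -3220249/838600 ≈ -3.8400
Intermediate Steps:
g(q) = -9 - q (g(q) = -5 + (-4 - q) = -9 - q)
y(t, C) = -5 + (-20 + t)/(121 + C) (y(t, C) = -5 + (t + (-9 - 1*11))/(C + 121) = -5 + (t + (-9 - 11))/(121 + C) = -5 + (t - 20)/(121 + C) = -5 + (-20 + t)/(121 + C))
y(165, 4) + 1/(-32049 - 1495) = (-625 + 165 - 5*4)/(121 + 4) + 1/(-32049 - 1495) = (-625 + 165 - 20)/125 + 1/(-33544) = (1/125)*(-480) - 1/33544 = -96/25 - 1/33544 = -3220249/838600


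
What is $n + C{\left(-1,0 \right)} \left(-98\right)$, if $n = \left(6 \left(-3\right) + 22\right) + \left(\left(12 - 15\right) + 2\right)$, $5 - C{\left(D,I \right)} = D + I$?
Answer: $-585$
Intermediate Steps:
$C{\left(D,I \right)} = 5 - D - I$ ($C{\left(D,I \right)} = 5 - \left(D + I\right) = 5 - D - I$)
$n = 3$ ($n = \left(-18 + 22\right) + \left(-3 + 2\right) = 4 - 1 = 3$)
$n + C{\left(-1,0 \right)} \left(-98\right) = 3 + \left(5 - -1 - 0\right) \left(-98\right) = 3 + \left(5 + 1 + 0\right) \left(-98\right) = 3 + 6 \left(-98\right) = 3 - 588 = -585$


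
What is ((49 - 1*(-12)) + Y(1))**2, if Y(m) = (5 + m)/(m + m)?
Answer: 4096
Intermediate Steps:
Y(m) = (5 + m)/(2*m) (Y(m) = (5 + m)/((2*m)) = (5 + m)*(1/(2*m)) = (5 + m)/(2*m))
((49 - 1*(-12)) + Y(1))**2 = ((49 - 1*(-12)) + (1/2)*(5 + 1)/1)**2 = ((49 + 12) + (1/2)*1*6)**2 = (61 + 3)**2 = 64**2 = 4096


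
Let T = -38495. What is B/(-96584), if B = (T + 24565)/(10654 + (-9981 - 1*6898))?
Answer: -1393/60123540 ≈ -2.3169e-5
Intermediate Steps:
B = 2786/1245 (B = (-38495 + 24565)/(10654 + (-9981 - 1*6898)) = -13930/(10654 + (-9981 - 6898)) = -13930/(10654 - 16879) = -13930/(-6225) = -13930*(-1/6225) = 2786/1245 ≈ 2.2378)
B/(-96584) = (2786/1245)/(-96584) = (2786/1245)*(-1/96584) = -1393/60123540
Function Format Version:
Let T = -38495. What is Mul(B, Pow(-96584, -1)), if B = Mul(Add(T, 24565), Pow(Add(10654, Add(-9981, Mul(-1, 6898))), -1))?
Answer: Rational(-1393, 60123540) ≈ -2.3169e-5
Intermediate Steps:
B = Rational(2786, 1245) (B = Mul(Add(-38495, 24565), Pow(Add(10654, Add(-9981, Mul(-1, 6898))), -1)) = Mul(-13930, Pow(Add(10654, Add(-9981, -6898)), -1)) = Mul(-13930, Pow(Add(10654, -16879), -1)) = Mul(-13930, Pow(-6225, -1)) = Mul(-13930, Rational(-1, 6225)) = Rational(2786, 1245) ≈ 2.2378)
Mul(B, Pow(-96584, -1)) = Mul(Rational(2786, 1245), Pow(-96584, -1)) = Mul(Rational(2786, 1245), Rational(-1, 96584)) = Rational(-1393, 60123540)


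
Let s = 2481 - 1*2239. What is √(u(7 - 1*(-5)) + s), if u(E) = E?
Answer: √254 ≈ 15.937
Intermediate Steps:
s = 242 (s = 2481 - 2239 = 242)
√(u(7 - 1*(-5)) + s) = √((7 - 1*(-5)) + 242) = √((7 + 5) + 242) = √(12 + 242) = √254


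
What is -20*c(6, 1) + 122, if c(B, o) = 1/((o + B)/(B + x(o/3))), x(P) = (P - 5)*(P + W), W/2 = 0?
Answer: 6886/63 ≈ 109.30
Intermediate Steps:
W = 0 (W = 2*0 = 0)
x(P) = P*(-5 + P) (x(P) = (P - 5)*(P + 0) = (-5 + P)*P = P*(-5 + P))
c(B, o) = (B + o*(-5 + o/3)/3)/(B + o) (c(B, o) = 1/((o + B)/(B + (o/3)*(-5 + o/3))) = 1/((B + o)/(B + (o*(1/3))*(-5 + o*(1/3)))) = 1/((B + o)/(B + (o/3)*(-5 + o/3))) = 1/((B + o)/(B + o*(-5 + o/3)/3)) = (B + o*(-5 + o/3)/3)/(B + o))
-20*c(6, 1) + 122 = -20*(6 - 5/3*1 + (1/9)*1**2)/(6 + 1) + 122 = -20*(6 - 5/3 + (1/9)*1)/7 + 122 = -20*(6 - 5/3 + 1/9)/7 + 122 = -20*40/(7*9) + 122 = -20*40/63 + 122 = -800/63 + 122 = 6886/63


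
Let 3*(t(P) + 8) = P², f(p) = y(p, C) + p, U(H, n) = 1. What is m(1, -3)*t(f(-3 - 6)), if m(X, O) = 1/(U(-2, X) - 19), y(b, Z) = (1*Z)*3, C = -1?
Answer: -20/9 ≈ -2.2222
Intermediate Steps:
y(b, Z) = 3*Z (y(b, Z) = Z*3 = 3*Z)
f(p) = -3 + p (f(p) = 3*(-1) + p = -3 + p)
m(X, O) = -1/18 (m(X, O) = 1/(1 - 19) = 1/(-18) = -1/18)
t(P) = -8 + P²/3
m(1, -3)*t(f(-3 - 6)) = -(-8 + (-3 + (-3 - 6))²/3)/18 = -(-8 + (-3 - 9)²/3)/18 = -(-8 + (⅓)*(-12)²)/18 = -(-8 + (⅓)*144)/18 = -(-8 + 48)/18 = -1/18*40 = -20/9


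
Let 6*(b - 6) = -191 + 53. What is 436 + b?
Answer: 419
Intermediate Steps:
b = -17 (b = 6 + (-191 + 53)/6 = 6 + (⅙)*(-138) = 6 - 23 = -17)
436 + b = 436 - 17 = 419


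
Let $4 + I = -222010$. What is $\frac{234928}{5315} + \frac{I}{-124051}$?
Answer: $\frac{30323057738}{659331065} \approx 45.991$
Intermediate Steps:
$I = -222014$ ($I = -4 - 222010 = -222014$)
$\frac{234928}{5315} + \frac{I}{-124051} = \frac{234928}{5315} - \frac{222014}{-124051} = 234928 \cdot \frac{1}{5315} - - \frac{222014}{124051} = \frac{234928}{5315} + \frac{222014}{124051} = \frac{30323057738}{659331065}$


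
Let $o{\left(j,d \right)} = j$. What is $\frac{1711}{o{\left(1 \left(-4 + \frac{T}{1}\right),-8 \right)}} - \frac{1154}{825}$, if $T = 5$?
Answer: $\frac{1410421}{825} \approx 1709.6$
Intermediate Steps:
$\frac{1711}{o{\left(1 \left(-4 + \frac{T}{1}\right),-8 \right)}} - \frac{1154}{825} = \frac{1711}{1 \left(-4 + \frac{5}{1}\right)} - \frac{1154}{825} = \frac{1711}{1 \left(-4 + 5 \cdot 1\right)} - \frac{1154}{825} = \frac{1711}{1 \left(-4 + 5\right)} - \frac{1154}{825} = \frac{1711}{1 \cdot 1} - \frac{1154}{825} = \frac{1711}{1} - \frac{1154}{825} = 1711 \cdot 1 - \frac{1154}{825} = 1711 - \frac{1154}{825} = \frac{1410421}{825}$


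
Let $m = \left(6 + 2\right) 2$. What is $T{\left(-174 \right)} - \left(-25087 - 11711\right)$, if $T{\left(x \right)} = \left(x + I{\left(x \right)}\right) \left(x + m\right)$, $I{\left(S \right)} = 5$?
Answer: $63500$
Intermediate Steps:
$m = 16$ ($m = 8 \cdot 2 = 16$)
$T{\left(x \right)} = \left(5 + x\right) \left(16 + x\right)$ ($T{\left(x \right)} = \left(x + 5\right) \left(x + 16\right) = \left(5 + x\right) \left(16 + x\right)$)
$T{\left(-174 \right)} - \left(-25087 - 11711\right) = \left(80 + \left(-174\right)^{2} + 21 \left(-174\right)\right) - \left(-25087 - 11711\right) = \left(80 + 30276 - 3654\right) - \left(-25087 - 11711\right) = 26702 - -36798 = 26702 + 36798 = 63500$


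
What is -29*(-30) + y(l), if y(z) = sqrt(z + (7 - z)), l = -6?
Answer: 870 + sqrt(7) ≈ 872.65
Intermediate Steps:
y(z) = sqrt(7)
-29*(-30) + y(l) = -29*(-30) + sqrt(7) = 870 + sqrt(7)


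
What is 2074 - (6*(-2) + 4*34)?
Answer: 1950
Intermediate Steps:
2074 - (6*(-2) + 4*34) = 2074 - (-12 + 136) = 2074 - 1*124 = 2074 - 124 = 1950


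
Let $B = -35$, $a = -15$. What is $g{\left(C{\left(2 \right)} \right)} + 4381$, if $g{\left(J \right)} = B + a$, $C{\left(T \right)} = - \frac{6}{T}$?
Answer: $4331$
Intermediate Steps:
$g{\left(J \right)} = -50$ ($g{\left(J \right)} = -35 - 15 = -50$)
$g{\left(C{\left(2 \right)} \right)} + 4381 = -50 + 4381 = 4331$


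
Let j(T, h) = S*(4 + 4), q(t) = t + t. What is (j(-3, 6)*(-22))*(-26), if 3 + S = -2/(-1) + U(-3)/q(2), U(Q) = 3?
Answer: -1144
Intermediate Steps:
q(t) = 2*t
S = -¼ (S = -3 + (-2/(-1) + 3/((2*2))) = -3 + (-2*(-1) + 3/4) = -3 + (2 + 3*(¼)) = -3 + (2 + ¾) = -3 + 11/4 = -¼ ≈ -0.25000)
j(T, h) = -2 (j(T, h) = -(4 + 4)/4 = -¼*8 = -2)
(j(-3, 6)*(-22))*(-26) = -2*(-22)*(-26) = 44*(-26) = -1144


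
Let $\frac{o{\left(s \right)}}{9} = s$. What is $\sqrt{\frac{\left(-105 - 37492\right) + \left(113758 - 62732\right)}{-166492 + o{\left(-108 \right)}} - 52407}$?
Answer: $\frac{i \sqrt{3036599549842}}{7612} \approx 228.93 i$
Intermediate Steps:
$o{\left(s \right)} = 9 s$
$\sqrt{\frac{\left(-105 - 37492\right) + \left(113758 - 62732\right)}{-166492 + o{\left(-108 \right)}} - 52407} = \sqrt{\frac{\left(-105 - 37492\right) + \left(113758 - 62732\right)}{-166492 + 9 \left(-108\right)} - 52407} = \sqrt{\frac{\left(-105 - 37492\right) + 51026}{-166492 - 972} - 52407} = \sqrt{\frac{-37597 + 51026}{-167464} - 52407} = \sqrt{13429 \left(- \frac{1}{167464}\right) - 52407} = \sqrt{- \frac{13429}{167464} - 52407} = \sqrt{- \frac{8776299277}{167464}} = \frac{i \sqrt{3036599549842}}{7612}$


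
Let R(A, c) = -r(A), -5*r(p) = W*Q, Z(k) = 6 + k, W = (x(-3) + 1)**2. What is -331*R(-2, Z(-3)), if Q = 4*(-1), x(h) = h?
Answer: 5296/5 ≈ 1059.2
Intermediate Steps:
W = 4 (W = (-3 + 1)**2 = (-2)**2 = 4)
Q = -4
r(p) = 16/5 (r(p) = -4*(-4)/5 = -1/5*(-16) = 16/5)
R(A, c) = -16/5 (R(A, c) = -1*16/5 = -16/5)
-331*R(-2, Z(-3)) = -331*(-16/5) = 5296/5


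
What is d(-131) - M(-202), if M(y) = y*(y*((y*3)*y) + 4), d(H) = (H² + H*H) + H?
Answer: -4994864249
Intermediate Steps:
d(H) = H + 2*H² (d(H) = (H² + H²) + H = 2*H² + H = H + 2*H²)
M(y) = y*(4 + 3*y³) (M(y) = y*(y*((3*y)*y) + 4) = y*(y*(3*y²) + 4) = y*(3*y³ + 4) = y*(4 + 3*y³))
d(-131) - M(-202) = -131*(1 + 2*(-131)) - (-202)*(4 + 3*(-202)³) = -131*(1 - 262) - (-202)*(4 + 3*(-8242408)) = -131*(-261) - (-202)*(4 - 24727224) = 34191 - (-202)*(-24727220) = 34191 - 1*4994898440 = 34191 - 4994898440 = -4994864249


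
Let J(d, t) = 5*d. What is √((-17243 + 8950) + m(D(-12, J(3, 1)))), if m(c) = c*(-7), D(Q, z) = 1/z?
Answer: I*√1866030/15 ≈ 91.068*I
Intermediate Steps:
m(c) = -7*c
√((-17243 + 8950) + m(D(-12, J(3, 1)))) = √((-17243 + 8950) - 7/(5*3)) = √(-8293 - 7/15) = √(-124402/15) = I*√1866030/15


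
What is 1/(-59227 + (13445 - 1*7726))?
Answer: -1/53508 ≈ -1.8689e-5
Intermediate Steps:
1/(-59227 + (13445 - 1*7726)) = 1/(-59227 + (13445 - 7726)) = 1/(-59227 + 5719) = 1/(-53508) = -1/53508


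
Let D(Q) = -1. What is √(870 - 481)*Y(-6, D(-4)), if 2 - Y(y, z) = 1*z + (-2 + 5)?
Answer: 0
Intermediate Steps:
Y(y, z) = -1 - z (Y(y, z) = 2 - (1*z + (-2 + 5)) = 2 - (z + 3) = 2 - (3 + z) = 2 + (-3 - z) = -1 - z)
√(870 - 481)*Y(-6, D(-4)) = √(870 - 481)*(-1 - 1*(-1)) = √389*(-1 + 1) = √389*0 = 0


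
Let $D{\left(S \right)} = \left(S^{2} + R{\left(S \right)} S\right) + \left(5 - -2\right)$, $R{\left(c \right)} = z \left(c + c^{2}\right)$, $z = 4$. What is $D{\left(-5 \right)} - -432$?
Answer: $64$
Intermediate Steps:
$R{\left(c \right)} = 4 c + 4 c^{2}$ ($R{\left(c \right)} = 4 \left(c + c^{2}\right) = 4 c + 4 c^{2}$)
$D{\left(S \right)} = 7 + S^{2} + 4 S^{2} \left(1 + S\right)$ ($D{\left(S \right)} = \left(S^{2} + 4 S \left(1 + S\right) S\right) + \left(5 - -2\right) = \left(S^{2} + 4 S^{2} \left(1 + S\right)\right) + \left(5 + 2\right) = \left(S^{2} + 4 S^{2} \left(1 + S\right)\right) + 7 = 7 + S^{2} + 4 S^{2} \left(1 + S\right)$)
$D{\left(-5 \right)} - -432 = \left(7 + 4 \left(-5\right)^{3} + 5 \left(-5\right)^{2}\right) - -432 = \left(7 + 4 \left(-125\right) + 5 \cdot 25\right) + 432 = \left(7 - 500 + 125\right) + 432 = -368 + 432 = 64$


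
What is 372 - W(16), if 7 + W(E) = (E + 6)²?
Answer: -105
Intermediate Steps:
W(E) = -7 + (6 + E)² (W(E) = -7 + (E + 6)² = -7 + (6 + E)²)
372 - W(16) = 372 - (-7 + (6 + 16)²) = 372 - (-7 + 22²) = 372 - (-7 + 484) = 372 - 1*477 = 372 - 477 = -105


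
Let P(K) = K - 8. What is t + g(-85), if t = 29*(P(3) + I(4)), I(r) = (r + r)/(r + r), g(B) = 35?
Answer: -81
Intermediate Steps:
I(r) = 1 (I(r) = (2*r)/((2*r)) = (2*r)*(1/(2*r)) = 1)
P(K) = -8 + K
t = -116 (t = 29*((-8 + 3) + 1) = 29*(-5 + 1) = 29*(-4) = -116)
t + g(-85) = -116 + 35 = -81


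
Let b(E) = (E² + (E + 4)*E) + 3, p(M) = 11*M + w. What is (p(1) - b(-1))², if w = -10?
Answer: 0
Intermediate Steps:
p(M) = -10 + 11*M (p(M) = 11*M - 10 = -10 + 11*M)
b(E) = 3 + E² + E*(4 + E) (b(E) = (E² + (4 + E)*E) + 3 = (E² + E*(4 + E)) + 3 = 3 + E² + E*(4 + E))
(p(1) - b(-1))² = ((-10 + 11*1) - (3 + 2*(-1)² + 4*(-1)))² = ((-10 + 11) - (3 + 2*1 - 4))² = (1 - (3 + 2 - 4))² = (1 - 1*1)² = (1 - 1)² = 0² = 0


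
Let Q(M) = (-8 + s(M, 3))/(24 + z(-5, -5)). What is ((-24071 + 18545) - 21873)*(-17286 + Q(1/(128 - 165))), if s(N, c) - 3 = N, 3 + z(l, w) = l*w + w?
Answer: 718485292152/1517 ≈ 4.7362e+8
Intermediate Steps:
z(l, w) = -3 + w + l*w (z(l, w) = -3 + (l*w + w) = -3 + (w + l*w) = -3 + w + l*w)
s(N, c) = 3 + N
Q(M) = -5/41 + M/41 (Q(M) = (-8 + (3 + M))/(24 + (-3 - 5 - 5*(-5))) = (-5 + M)/(24 + (-3 - 5 + 25)) = (-5 + M)/(24 + 17) = (-5 + M)/41 = (-5 + M)*(1/41) = -5/41 + M/41)
((-24071 + 18545) - 21873)*(-17286 + Q(1/(128 - 165))) = ((-24071 + 18545) - 21873)*(-17286 + (-5/41 + 1/(41*(128 - 165)))) = (-5526 - 21873)*(-17286 + (-5/41 + (1/41)/(-37))) = -27399*(-17286 + (-5/41 + (1/41)*(-1/37))) = -27399*(-17286 + (-5/41 - 1/1517)) = -27399*(-17286 - 186/1517) = -27399*(-26223048/1517) = 718485292152/1517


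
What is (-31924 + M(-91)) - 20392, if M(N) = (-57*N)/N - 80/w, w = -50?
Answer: -261857/5 ≈ -52371.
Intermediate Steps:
M(N) = -277/5 (M(N) = (-57*N)/N - 80/(-50) = -57 - 80*(-1/50) = -57 + 8/5 = -277/5)
(-31924 + M(-91)) - 20392 = (-31924 - 277/5) - 20392 = -159897/5 - 20392 = -261857/5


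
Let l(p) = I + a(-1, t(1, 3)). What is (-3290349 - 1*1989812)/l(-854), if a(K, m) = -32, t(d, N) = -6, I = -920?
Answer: 5280161/952 ≈ 5546.4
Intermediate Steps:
l(p) = -952 (l(p) = -920 - 32 = -952)
(-3290349 - 1*1989812)/l(-854) = (-3290349 - 1*1989812)/(-952) = (-3290349 - 1989812)*(-1/952) = -5280161*(-1/952) = 5280161/952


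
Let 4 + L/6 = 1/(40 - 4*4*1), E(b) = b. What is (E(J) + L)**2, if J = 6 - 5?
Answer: 8281/16 ≈ 517.56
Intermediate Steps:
J = 1
L = -95/4 (L = -24 + 6/(40 - 4*4*1) = -24 + 6/(40 - 16*1) = -24 + 6/(40 - 16) = -24 + 6/24 = -24 + 6*(1/24) = -24 + 1/4 = -95/4 ≈ -23.750)
(E(J) + L)**2 = (1 - 95/4)**2 = (-91/4)**2 = 8281/16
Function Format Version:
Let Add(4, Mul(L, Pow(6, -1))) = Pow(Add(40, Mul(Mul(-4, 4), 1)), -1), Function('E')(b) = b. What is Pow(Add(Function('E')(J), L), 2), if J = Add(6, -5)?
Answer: Rational(8281, 16) ≈ 517.56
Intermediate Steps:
J = 1
L = Rational(-95, 4) (L = Add(-24, Mul(6, Pow(Add(40, Mul(Mul(-4, 4), 1)), -1))) = Add(-24, Mul(6, Pow(Add(40, Mul(-16, 1)), -1))) = Add(-24, Mul(6, Pow(Add(40, -16), -1))) = Add(-24, Mul(6, Pow(24, -1))) = Add(-24, Mul(6, Rational(1, 24))) = Add(-24, Rational(1, 4)) = Rational(-95, 4) ≈ -23.750)
Pow(Add(Function('E')(J), L), 2) = Pow(Add(1, Rational(-95, 4)), 2) = Pow(Rational(-91, 4), 2) = Rational(8281, 16)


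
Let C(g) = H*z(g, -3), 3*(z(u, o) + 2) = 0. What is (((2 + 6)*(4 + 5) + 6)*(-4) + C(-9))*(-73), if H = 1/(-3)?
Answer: 68182/3 ≈ 22727.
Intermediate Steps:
z(u, o) = -2 (z(u, o) = -2 + (⅓)*0 = -2 + 0 = -2)
H = -⅓ ≈ -0.33333
C(g) = ⅔ (C(g) = -⅓*(-2) = ⅔)
(((2 + 6)*(4 + 5) + 6)*(-4) + C(-9))*(-73) = (((2 + 6)*(4 + 5) + 6)*(-4) + ⅔)*(-73) = ((8*9 + 6)*(-4) + ⅔)*(-73) = ((72 + 6)*(-4) + ⅔)*(-73) = (78*(-4) + ⅔)*(-73) = (-312 + ⅔)*(-73) = -934/3*(-73) = 68182/3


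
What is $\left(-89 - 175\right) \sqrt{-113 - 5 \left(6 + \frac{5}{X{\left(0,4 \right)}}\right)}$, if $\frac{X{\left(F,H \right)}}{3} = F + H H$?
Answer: $- 1826 i \sqrt{3} \approx - 3162.7 i$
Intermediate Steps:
$X{\left(F,H \right)} = 3 F + 3 H^{2}$ ($X{\left(F,H \right)} = 3 \left(F + H H\right) = 3 \left(F + H^{2}\right) = 3 F + 3 H^{2}$)
$\left(-89 - 175\right) \sqrt{-113 - 5 \left(6 + \frac{5}{X{\left(0,4 \right)}}\right)} = \left(-89 - 175\right) \sqrt{-113 - 5 \left(6 + \frac{5}{3 \cdot 0 + 3 \cdot 4^{2}}\right)} = - 264 \sqrt{-113 - 5 \left(6 + \frac{5}{0 + 3 \cdot 16}\right)} = - 264 \sqrt{-113 - 5 \left(6 + \frac{5}{0 + 48}\right)} = - 264 \sqrt{-113 - 5 \left(6 + \frac{5}{48}\right)} = - 264 \sqrt{-113 - \frac{1465}{48}} = - 264 \sqrt{- \frac{6889}{48}} = - 264 \frac{83 i \sqrt{3}}{12} = - 1826 i \sqrt{3}$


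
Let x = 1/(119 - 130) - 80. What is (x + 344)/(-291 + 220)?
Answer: -2903/781 ≈ -3.7170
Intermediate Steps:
x = -881/11 (x = 1/(-11) - 80 = -1/11 - 80 = -881/11 ≈ -80.091)
(x + 344)/(-291 + 220) = (-881/11 + 344)/(-291 + 220) = (2903/11)/(-71) = (2903/11)*(-1/71) = -2903/781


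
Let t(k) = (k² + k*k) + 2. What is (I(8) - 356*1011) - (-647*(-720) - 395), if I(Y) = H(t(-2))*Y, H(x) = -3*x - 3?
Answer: -825625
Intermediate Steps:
t(k) = 2 + 2*k² (t(k) = (k² + k²) + 2 = 2*k² + 2 = 2 + 2*k²)
H(x) = -3 - 3*x
I(Y) = -33*Y (I(Y) = (-3 - 3*(2 + 2*(-2)²))*Y = (-3 - 3*(2 + 2*4))*Y = (-3 - 3*(2 + 8))*Y = (-3 - 3*10)*Y = (-3 - 30)*Y = -33*Y)
(I(8) - 356*1011) - (-647*(-720) - 395) = (-33*8 - 356*1011) - (-647*(-720) - 395) = (-264 - 359916) - (465840 - 395) = -360180 - 1*465445 = -360180 - 465445 = -825625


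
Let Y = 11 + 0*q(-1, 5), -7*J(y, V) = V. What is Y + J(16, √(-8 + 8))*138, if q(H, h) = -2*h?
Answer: 11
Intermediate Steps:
J(y, V) = -V/7
Y = 11 (Y = 11 + 0*(-2*5) = 11 + 0*(-10) = 11 + 0 = 11)
Y + J(16, √(-8 + 8))*138 = 11 - √(-8 + 8)/7*138 = 11 - √0/7*138 = 11 - ⅐*0*138 = 11 + 0*138 = 11 + 0 = 11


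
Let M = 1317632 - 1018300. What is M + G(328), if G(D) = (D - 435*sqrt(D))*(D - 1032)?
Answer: 68420 + 612480*sqrt(82) ≈ 5.6147e+6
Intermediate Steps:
G(D) = (-1032 + D)*(D - 435*sqrt(D)) (G(D) = (D - 435*sqrt(D))*(-1032 + D) = (-1032 + D)*(D - 435*sqrt(D)))
M = 299332
M + G(328) = 299332 + (328**2 - 1032*328 - 285360*sqrt(82) + 448920*sqrt(328)) = 299332 + (107584 - 338496 - 285360*sqrt(82) + 448920*(2*sqrt(82))) = 299332 + (107584 - 338496 - 285360*sqrt(82) + 897840*sqrt(82)) = 299332 + (-230912 + 612480*sqrt(82)) = 68420 + 612480*sqrt(82)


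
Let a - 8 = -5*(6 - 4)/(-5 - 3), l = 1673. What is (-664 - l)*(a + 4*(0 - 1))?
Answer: -49077/4 ≈ -12269.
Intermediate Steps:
a = 37/4 (a = 8 - 5*(6 - 4)/(-5 - 3) = 8 - 5*2/(-8) = 8 - 5*2*(-1/8) = 8 - 5*(-1)/4 = 8 - 1*(-5/4) = 8 + 5/4 = 37/4 ≈ 9.2500)
(-664 - l)*(a + 4*(0 - 1)) = (-664 - 1*1673)*(37/4 + 4*(0 - 1)) = (-664 - 1673)*(37/4 + 4*(-1)) = -2337*(37/4 - 4) = -2337*21/4 = -49077/4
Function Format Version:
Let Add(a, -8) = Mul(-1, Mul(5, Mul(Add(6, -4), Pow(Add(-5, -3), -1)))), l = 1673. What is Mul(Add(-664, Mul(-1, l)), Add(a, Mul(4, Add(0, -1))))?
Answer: Rational(-49077, 4) ≈ -12269.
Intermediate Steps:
a = Rational(37, 4) (a = Add(8, Mul(-1, Mul(5, Mul(Add(6, -4), Pow(Add(-5, -3), -1))))) = Add(8, Mul(-1, Mul(5, Mul(2, Pow(-8, -1))))) = Add(8, Mul(-1, Mul(5, Mul(2, Rational(-1, 8))))) = Add(8, Mul(-1, Mul(5, Rational(-1, 4)))) = Add(8, Mul(-1, Rational(-5, 4))) = Add(8, Rational(5, 4)) = Rational(37, 4) ≈ 9.2500)
Mul(Add(-664, Mul(-1, l)), Add(a, Mul(4, Add(0, -1)))) = Mul(Add(-664, Mul(-1, 1673)), Add(Rational(37, 4), Mul(4, Add(0, -1)))) = Mul(Add(-664, -1673), Add(Rational(37, 4), Mul(4, -1))) = Mul(-2337, Add(Rational(37, 4), -4)) = Mul(-2337, Rational(21, 4)) = Rational(-49077, 4)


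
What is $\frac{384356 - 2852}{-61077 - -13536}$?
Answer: $- \frac{127168}{15847} \approx -8.0247$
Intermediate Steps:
$\frac{384356 - 2852}{-61077 - -13536} = \frac{381504}{-61077 + 13536} = \frac{381504}{-47541} = 381504 \left(- \frac{1}{47541}\right) = - \frac{127168}{15847}$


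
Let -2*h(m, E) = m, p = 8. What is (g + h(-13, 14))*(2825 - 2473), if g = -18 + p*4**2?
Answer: 41008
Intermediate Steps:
h(m, E) = -m/2
g = 110 (g = -18 + 8*4**2 = -18 + 8*16 = -18 + 128 = 110)
(g + h(-13, 14))*(2825 - 2473) = (110 - 1/2*(-13))*(2825 - 2473) = (110 + 13/2)*352 = (233/2)*352 = 41008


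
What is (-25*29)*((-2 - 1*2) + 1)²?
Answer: -6525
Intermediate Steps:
(-25*29)*((-2 - 1*2) + 1)² = -725*((-2 - 2) + 1)² = -725*(-4 + 1)² = -725*(-3)² = -725*9 = -6525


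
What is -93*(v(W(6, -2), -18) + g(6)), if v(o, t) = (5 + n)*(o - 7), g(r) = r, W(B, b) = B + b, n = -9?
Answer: -1674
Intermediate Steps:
v(o, t) = 28 - 4*o (v(o, t) = (5 - 9)*(o - 7) = -4*(-7 + o) = 28 - 4*o)
-93*(v(W(6, -2), -18) + g(6)) = -93*((28 - 4*(6 - 2)) + 6) = -93*((28 - 4*4) + 6) = -93*((28 - 16) + 6) = -93*(12 + 6) = -93*18 = -1674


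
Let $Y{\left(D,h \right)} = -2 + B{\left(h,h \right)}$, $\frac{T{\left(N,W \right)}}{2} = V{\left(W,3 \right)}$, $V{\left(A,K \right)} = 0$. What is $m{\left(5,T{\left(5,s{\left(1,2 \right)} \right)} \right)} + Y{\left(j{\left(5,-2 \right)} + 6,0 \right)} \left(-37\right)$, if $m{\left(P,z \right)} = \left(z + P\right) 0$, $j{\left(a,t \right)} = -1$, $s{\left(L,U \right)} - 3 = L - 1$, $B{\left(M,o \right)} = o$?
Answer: $74$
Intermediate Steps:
$s{\left(L,U \right)} = 2 + L$ ($s{\left(L,U \right)} = 3 + \left(L - 1\right) = 3 + \left(-1 + L\right) = 2 + L$)
$T{\left(N,W \right)} = 0$ ($T{\left(N,W \right)} = 2 \cdot 0 = 0$)
$m{\left(P,z \right)} = 0$ ($m{\left(P,z \right)} = \left(P + z\right) 0 = 0$)
$Y{\left(D,h \right)} = -2 + h$
$m{\left(5,T{\left(5,s{\left(1,2 \right)} \right)} \right)} + Y{\left(j{\left(5,-2 \right)} + 6,0 \right)} \left(-37\right) = 0 + \left(-2 + 0\right) \left(-37\right) = 0 - -74 = 0 + 74 = 74$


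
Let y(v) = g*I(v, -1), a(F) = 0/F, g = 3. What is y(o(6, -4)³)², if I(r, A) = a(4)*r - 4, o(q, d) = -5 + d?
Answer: 144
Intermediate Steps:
a(F) = 0
I(r, A) = -4 (I(r, A) = 0*r - 4 = 0 - 4 = -4)
y(v) = -12 (y(v) = 3*(-4) = -12)
y(o(6, -4)³)² = (-12)² = 144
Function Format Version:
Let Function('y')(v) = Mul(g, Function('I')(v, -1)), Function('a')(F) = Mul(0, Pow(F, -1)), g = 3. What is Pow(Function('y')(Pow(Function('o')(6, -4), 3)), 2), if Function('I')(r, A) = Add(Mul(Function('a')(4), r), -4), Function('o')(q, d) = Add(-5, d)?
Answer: 144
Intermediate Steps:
Function('a')(F) = 0
Function('I')(r, A) = -4 (Function('I')(r, A) = Add(Mul(0, r), -4) = Add(0, -4) = -4)
Function('y')(v) = -12 (Function('y')(v) = Mul(3, -4) = -12)
Pow(Function('y')(Pow(Function('o')(6, -4), 3)), 2) = Pow(-12, 2) = 144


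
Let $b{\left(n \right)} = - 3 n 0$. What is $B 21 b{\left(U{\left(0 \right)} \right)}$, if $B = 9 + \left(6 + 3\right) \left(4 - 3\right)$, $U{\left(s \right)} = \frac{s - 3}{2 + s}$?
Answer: $0$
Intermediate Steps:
$U{\left(s \right)} = \frac{-3 + s}{2 + s}$
$b{\left(n \right)} = 0$
$B = 18$ ($B = 9 + 9 \cdot 1 = 9 + 9 = 18$)
$B 21 b{\left(U{\left(0 \right)} \right)} = 18 \cdot 21 \cdot 0 = 378 \cdot 0 = 0$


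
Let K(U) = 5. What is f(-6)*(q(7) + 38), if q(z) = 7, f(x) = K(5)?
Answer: 225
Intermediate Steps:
f(x) = 5
f(-6)*(q(7) + 38) = 5*(7 + 38) = 5*45 = 225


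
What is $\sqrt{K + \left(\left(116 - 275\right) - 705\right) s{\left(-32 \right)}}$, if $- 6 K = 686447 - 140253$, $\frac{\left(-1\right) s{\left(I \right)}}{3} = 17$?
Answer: $\frac{i \sqrt{422715}}{3} \approx 216.72 i$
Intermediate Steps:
$s{\left(I \right)} = -51$ ($s{\left(I \right)} = \left(-3\right) 17 = -51$)
$K = - \frac{273097}{3}$ ($K = - \frac{686447 - 140253}{6} = \left(- \frac{1}{6}\right) 546194 = - \frac{273097}{3} \approx -91032.0$)
$\sqrt{K + \left(\left(116 - 275\right) - 705\right) s{\left(-32 \right)}} = \sqrt{- \frac{273097}{3} + \left(\left(116 - 275\right) - 705\right) \left(-51\right)} = \sqrt{- \frac{273097}{3} + \left(-159 - 705\right) \left(-51\right)} = \sqrt{- \frac{273097}{3} - -44064} = \sqrt{- \frac{273097}{3} + 44064} = \sqrt{- \frac{140905}{3}} = \frac{i \sqrt{422715}}{3}$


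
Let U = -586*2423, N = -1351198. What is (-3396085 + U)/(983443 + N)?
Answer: 1605321/122585 ≈ 13.096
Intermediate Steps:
U = -1419878
(-3396085 + U)/(983443 + N) = (-3396085 - 1419878)/(983443 - 1351198) = -4815963/(-367755) = -4815963*(-1/367755) = 1605321/122585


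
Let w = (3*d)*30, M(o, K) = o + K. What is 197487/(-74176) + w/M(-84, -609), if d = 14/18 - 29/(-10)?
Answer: -161410747/51403968 ≈ -3.1400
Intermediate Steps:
M(o, K) = K + o
d = 331/90 (d = 14*(1/18) - 29*(-1/10) = 7/9 + 29/10 = 331/90 ≈ 3.6778)
w = 331 (w = (3*(331/90))*30 = (331/30)*30 = 331)
197487/(-74176) + w/M(-84, -609) = 197487/(-74176) + 331/(-609 - 84) = 197487*(-1/74176) + 331/(-693) = -197487/74176 + 331*(-1/693) = -197487/74176 - 331/693 = -161410747/51403968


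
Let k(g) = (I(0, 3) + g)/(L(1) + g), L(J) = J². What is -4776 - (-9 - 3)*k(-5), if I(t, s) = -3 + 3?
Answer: -4761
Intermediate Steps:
I(t, s) = 0
k(g) = g/(1 + g) (k(g) = (0 + g)/(1² + g) = g/(1 + g))
-4776 - (-9 - 3)*k(-5) = -4776 - (-9 - 3)*(-5/(1 - 5)) = -4776 - (-12)*(-5/(-4)) = -4776 - (-12)*(-5*(-¼)) = -4776 - (-12)*5/4 = -4776 - 1*(-15) = -4776 + 15 = -4761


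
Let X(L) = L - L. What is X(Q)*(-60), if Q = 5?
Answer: 0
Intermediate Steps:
X(L) = 0
X(Q)*(-60) = 0*(-60) = 0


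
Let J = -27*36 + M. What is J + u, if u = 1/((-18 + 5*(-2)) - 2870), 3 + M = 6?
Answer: -2808163/2898 ≈ -969.00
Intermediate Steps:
M = 3 (M = -3 + 6 = 3)
u = -1/2898 (u = 1/((-18 - 10) - 2870) = 1/(-28 - 2870) = 1/(-2898) = -1/2898 ≈ -0.00034507)
J = -969 (J = -27*36 + 3 = -972 + 3 = -969)
J + u = -969 - 1/2898 = -2808163/2898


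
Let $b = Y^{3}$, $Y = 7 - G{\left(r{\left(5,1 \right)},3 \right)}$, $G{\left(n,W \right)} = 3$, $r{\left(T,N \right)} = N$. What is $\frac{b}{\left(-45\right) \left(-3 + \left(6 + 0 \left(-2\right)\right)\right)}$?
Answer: $- \frac{64}{135} \approx -0.47407$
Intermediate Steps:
$Y = 4$ ($Y = 7 - 3 = 4$)
$b = 64$ ($b = 4^{3} = 64$)
$\frac{b}{\left(-45\right) \left(-3 + \left(6 + 0 \left(-2\right)\right)\right)} = \frac{64}{\left(-45\right) \left(-3 + \left(6 + 0 \left(-2\right)\right)\right)} = \frac{64}{\left(-45\right) \left(-3 + \left(6 + 0\right)\right)} = \frac{64}{\left(-45\right) \left(-3 + 6\right)} = \frac{64}{\left(-45\right) 3} = \frac{64}{-135} = 64 \left(- \frac{1}{135}\right) = - \frac{64}{135}$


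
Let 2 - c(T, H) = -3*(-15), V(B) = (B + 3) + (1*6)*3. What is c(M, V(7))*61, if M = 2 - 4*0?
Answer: -2623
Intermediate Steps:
M = 2 (M = 2 + 0 = 2)
V(B) = 21 + B (V(B) = (3 + B) + 6*3 = (3 + B) + 18 = 21 + B)
c(T, H) = -43 (c(T, H) = 2 - (-3)*(-15) = 2 - 1*45 = 2 - 45 = -43)
c(M, V(7))*61 = -43*61 = -2623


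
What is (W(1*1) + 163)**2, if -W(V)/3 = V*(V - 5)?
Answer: 30625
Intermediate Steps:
W(V) = -3*V*(-5 + V) (W(V) = -3*V*(V - 5) = -3*V*(-5 + V))
(W(1*1) + 163)**2 = (3*(1*1)*(5 - 1) + 163)**2 = (3*1*(5 - 1*1) + 163)**2 = (3*1*(5 - 1) + 163)**2 = (3*1*4 + 163)**2 = (12 + 163)**2 = 175**2 = 30625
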